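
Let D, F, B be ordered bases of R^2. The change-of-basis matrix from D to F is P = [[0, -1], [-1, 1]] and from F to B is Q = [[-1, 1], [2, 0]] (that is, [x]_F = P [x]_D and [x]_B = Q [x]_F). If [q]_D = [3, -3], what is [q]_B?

Composing the changes, [q]_B = Q P [q]_D.
Q P = [[-1, 2], [0, -2]]; applying this to [3, -3] gives [-9, 6].

[-9, 6]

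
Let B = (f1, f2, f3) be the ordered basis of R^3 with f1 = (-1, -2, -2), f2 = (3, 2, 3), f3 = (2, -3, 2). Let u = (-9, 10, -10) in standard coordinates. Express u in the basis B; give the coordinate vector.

Write u = c_1 f1 + ... + c_3 f3 and solve for the c_i.
Solving this 3x3 system gives c = (1, 0, -4).
Check: f1 + 0·f2 - 4f3 = (-9, 10, -10).

(1, 0, -4)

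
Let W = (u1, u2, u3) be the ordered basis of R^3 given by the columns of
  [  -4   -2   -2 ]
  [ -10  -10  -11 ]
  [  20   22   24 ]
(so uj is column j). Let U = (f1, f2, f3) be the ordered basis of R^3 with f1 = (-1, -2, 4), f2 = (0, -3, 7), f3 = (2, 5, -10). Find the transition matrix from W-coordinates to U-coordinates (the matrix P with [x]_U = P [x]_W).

[[0, 2, 0], [0, 2, 2], [-2, 0, -1]]

Take x = uj: its W-coordinates are the j-th standard unit vector, so P e_j — column j of P — equals [uj]_U.
u1 = 0·f1 + 0·f2 - 2f3, giving column 1 = (0, 0, -2); repeating for each j gives P = [[0, 2, 0], [0, 2, 2], [-2, 0, -1]].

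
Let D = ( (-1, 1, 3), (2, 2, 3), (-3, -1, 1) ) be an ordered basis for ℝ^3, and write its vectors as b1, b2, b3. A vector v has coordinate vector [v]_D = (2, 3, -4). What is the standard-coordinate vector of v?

v = M [v]_D, where M has columns b1, ..., b3.
Carrying out the matrix-vector product, v = (16, 12, 11).

(16, 12, 11)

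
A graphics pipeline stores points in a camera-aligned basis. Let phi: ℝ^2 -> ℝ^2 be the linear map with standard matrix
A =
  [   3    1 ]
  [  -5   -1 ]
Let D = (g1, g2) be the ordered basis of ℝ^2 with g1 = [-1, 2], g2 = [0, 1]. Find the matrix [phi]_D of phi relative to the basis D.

Let P have columns g1, g2. Then [phi]_D = P^(-1) A P.
Here det P = -1, so P^(-1) is integer; computing A P first and then P^(-1)(A P) gives [[1, -1], [1, 1]].

[[1, -1], [1, 1]]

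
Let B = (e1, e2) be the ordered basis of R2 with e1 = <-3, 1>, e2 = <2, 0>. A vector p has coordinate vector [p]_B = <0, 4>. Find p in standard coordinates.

p = M [p]_B, where M has columns e1, e2.
Carrying out the matrix-vector product, p = <8, 0>.

<8, 0>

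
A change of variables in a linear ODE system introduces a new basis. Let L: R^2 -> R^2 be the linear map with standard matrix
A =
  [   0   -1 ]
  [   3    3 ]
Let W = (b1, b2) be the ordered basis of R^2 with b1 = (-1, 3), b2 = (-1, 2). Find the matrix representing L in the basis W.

[[0, -1], [3, 3]]

The j-th column of [L]_W is [L(bj)]_W.
L(b1) = A b1 = (-3, 6) = 0·b1 + 3b2, so column 1 is (0, 3).
Repeating for b2 and assembling the columns gives [[0, -1], [3, 3]].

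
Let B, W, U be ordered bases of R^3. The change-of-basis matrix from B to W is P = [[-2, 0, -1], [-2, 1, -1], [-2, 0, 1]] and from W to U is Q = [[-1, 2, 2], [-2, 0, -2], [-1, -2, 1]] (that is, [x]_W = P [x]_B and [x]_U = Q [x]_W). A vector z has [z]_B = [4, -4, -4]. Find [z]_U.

First [z]_W = P [z]_B = [-4, -8, -12].
Then [z]_U = Q [z]_W = [-36, 32, 8].

[-36, 32, 8]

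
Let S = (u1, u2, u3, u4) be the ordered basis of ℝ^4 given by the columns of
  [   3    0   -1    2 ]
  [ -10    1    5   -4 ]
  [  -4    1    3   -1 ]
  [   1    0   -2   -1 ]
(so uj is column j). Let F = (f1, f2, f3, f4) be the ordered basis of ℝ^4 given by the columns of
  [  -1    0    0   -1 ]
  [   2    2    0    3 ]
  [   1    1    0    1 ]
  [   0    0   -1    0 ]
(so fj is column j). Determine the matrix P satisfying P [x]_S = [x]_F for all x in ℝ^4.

[[-1, 1, 2, 0], [-1, 1, 2, 1], [-1, 0, 2, 1], [-2, -1, -1, -2]]

Column j of P is [uj]_F, since P maps S-coordinates to F-coordinates.
Expressing u1 in F: u1 = -f1 - f2 - f3 - 2f4, so column 1 of P is [-1, -1, -1, -2].
Doing the same for each uj gives P = [[-1, 1, 2, 0], [-1, 1, 2, 1], [-1, 0, 2, 1], [-2, -1, -1, -2]].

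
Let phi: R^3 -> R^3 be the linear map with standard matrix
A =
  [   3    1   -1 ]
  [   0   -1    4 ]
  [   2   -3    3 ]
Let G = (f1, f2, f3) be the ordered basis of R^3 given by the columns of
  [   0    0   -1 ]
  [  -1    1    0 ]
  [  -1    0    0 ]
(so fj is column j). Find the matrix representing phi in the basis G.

[[0, 3, 2], [-3, 2, 2], [0, -1, 3]]

With P the matrix whose columns are f1, ..., f3, [phi]_G = P^(-1) A P.
Column by column: phi(f1) = A f1 = [0, -3, 0]; its G-coordinates [0, -3, 0] give column 1.
Continuing for each basis vector yields [phi]_G = [[0, 3, 2], [-3, 2, 2], [0, -1, 3]].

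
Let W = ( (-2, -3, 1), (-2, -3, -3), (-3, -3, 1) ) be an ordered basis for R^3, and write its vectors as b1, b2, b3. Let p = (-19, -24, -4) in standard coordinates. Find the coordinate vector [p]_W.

(2, 3, 3)

[p]_W is the unique c with M c = p, where M has columns b1, ..., b3.
Solving this 3x3 system gives c = (2, 3, 3).
Check: 2b1 + 3b2 + 3b3 = (-19, -24, -4).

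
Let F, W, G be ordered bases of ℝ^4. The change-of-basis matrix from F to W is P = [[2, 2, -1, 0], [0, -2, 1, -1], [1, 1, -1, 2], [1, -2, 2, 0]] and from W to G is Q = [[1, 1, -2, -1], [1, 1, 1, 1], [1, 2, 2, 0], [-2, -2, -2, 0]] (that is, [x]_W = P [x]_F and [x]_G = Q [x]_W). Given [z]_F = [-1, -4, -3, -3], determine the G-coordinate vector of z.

First [z]_W = P [z]_F = [-7, 8, -8, 1].
Then [z]_G = Q [z]_W = [16, -6, -7, 14].

[16, -6, -7, 14]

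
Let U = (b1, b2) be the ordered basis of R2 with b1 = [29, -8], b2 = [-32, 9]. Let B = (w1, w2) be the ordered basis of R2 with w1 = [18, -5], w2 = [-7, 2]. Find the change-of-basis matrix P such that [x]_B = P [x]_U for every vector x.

Take x = bj: its U-coordinates are the j-th standard unit vector, so P e_j — column j of P — equals [bj]_B.
b1 = 2w1 + w2, giving column 1 = [2, 1]; repeating for each j gives P = [[2, -1], [1, 2]].

[[2, -1], [1, 2]]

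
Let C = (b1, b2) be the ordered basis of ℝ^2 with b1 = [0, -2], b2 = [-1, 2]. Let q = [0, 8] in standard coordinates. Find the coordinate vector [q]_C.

Write q = c_1 b1 + c_2 b2 and solve for the c_i.
System: 0c_1 - c_2 = 0, -2c_1 + 2c_2 = 8; solving gives c_1 = -4, c_2 = 0.
Check: -4b1 + 0·b2 = [0, 8].

[-4, 0]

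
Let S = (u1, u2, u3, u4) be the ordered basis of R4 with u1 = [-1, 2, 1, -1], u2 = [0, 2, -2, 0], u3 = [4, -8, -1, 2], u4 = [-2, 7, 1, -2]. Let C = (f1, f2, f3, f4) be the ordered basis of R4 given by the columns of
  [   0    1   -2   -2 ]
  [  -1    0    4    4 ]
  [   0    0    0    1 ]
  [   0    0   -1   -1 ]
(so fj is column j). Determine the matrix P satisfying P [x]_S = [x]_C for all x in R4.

[[2, -2, 0, 1], [1, 0, 0, 2], [0, 2, -1, 1], [1, -2, -1, 1]]

Let M have columns uj and N have columns fj. Then for every x, N [x]_C = x = M [x]_S, so P = N^(-1) M.
Since det N = 1, N^(-1) has integer entries; multiplying gives P = [[2, -2, 0, 1], [1, 0, 0, 2], [0, 2, -1, 1], [1, -2, -1, 1]].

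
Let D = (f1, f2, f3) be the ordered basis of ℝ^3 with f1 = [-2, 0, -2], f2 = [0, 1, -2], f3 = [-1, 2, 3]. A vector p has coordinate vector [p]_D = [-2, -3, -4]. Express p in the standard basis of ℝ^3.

By definition p = -2f1 - 3f2 - 4f3.
Summing componentwise gives [8, -11, -2].

[8, -11, -2]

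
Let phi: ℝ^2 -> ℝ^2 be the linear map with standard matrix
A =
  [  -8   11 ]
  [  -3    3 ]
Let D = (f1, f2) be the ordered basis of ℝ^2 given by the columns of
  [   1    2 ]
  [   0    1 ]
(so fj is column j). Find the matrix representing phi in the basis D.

[[-2, 1], [-3, -3]]

Let P have columns f1, f2. Then [phi]_D = P^(-1) A P.
Here det P = 1, so P^(-1) is integer; computing A P first and then P^(-1)(A P) gives [[-2, 1], [-3, -3]].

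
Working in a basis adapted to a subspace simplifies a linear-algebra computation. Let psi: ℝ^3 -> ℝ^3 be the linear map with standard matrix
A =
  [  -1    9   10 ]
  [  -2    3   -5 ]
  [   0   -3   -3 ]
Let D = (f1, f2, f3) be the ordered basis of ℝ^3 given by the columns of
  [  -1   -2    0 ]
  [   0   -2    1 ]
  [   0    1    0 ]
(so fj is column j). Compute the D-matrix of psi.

Let P have columns f1, ..., f3. Then [psi]_D = P^(-1) A P.
Here det P = 1, so P^(-1) is integer; computing A P first and then P^(-1)(A P) gives [[-1, 0, -3], [0, 3, -3], [2, -1, -3]].

[[-1, 0, -3], [0, 3, -3], [2, -1, -3]]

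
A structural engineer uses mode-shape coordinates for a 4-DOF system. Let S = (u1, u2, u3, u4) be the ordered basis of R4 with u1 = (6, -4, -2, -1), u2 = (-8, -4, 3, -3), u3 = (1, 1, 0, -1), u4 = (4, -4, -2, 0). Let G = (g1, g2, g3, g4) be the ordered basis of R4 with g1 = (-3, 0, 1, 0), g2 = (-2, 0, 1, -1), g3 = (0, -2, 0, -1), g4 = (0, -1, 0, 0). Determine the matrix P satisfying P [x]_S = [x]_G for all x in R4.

Let M have columns uj and N have columns gj. Then for every x, N [x]_G = x = M [x]_S, so P = N^(-1) M.
Since det N = -1, N^(-1) has integer entries; multiplying gives P = [[-2, 2, -1, 0], [0, 1, 1, -2], [1, 2, 0, 2], [2, 0, -1, 0]].

[[-2, 2, -1, 0], [0, 1, 1, -2], [1, 2, 0, 2], [2, 0, -1, 0]]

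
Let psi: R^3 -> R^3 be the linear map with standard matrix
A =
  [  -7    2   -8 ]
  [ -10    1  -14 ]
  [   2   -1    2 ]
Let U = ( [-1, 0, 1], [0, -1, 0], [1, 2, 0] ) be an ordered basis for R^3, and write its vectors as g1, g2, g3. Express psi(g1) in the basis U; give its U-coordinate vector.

Column 1 of [psi]_U is the U-coordinate vector of psi(g1).
In standard coordinates psi(g1) = A g1 = [-1, -4, 0].
Converting to U: [-1, -4, 0] = 0·g1 + 2g2 - g3, so the coordinate vector is [0, 2, -1].

[0, 2, -1]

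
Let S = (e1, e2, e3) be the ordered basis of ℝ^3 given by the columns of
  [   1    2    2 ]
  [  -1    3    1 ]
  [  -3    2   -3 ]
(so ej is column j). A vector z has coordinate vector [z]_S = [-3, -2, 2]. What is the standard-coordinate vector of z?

[-3, -1, -1]

z = M [z]_S, where M has columns e1, ..., e3.
Carrying out the matrix-vector product, z = [-3, -1, -1].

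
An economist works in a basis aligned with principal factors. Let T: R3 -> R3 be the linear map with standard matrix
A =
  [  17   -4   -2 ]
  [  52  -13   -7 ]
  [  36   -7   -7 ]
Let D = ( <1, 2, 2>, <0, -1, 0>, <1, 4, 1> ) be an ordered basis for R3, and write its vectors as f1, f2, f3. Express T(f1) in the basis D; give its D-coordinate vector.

Compute T(f1) = A f1 = <5, 12, 8> in standard coordinates.
Then write this in D-coordinates: solve for y in y_1 f1 + ... + y_3 f3 = <5, 12, 8>.
This gives y = <3, 2, 2>, which is column 1 of [T]_D.

<3, 2, 2>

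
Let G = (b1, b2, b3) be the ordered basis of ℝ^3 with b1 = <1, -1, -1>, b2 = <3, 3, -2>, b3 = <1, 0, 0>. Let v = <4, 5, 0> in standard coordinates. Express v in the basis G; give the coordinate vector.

<-2, 1, 3>

[v]_G is the unique c with M c = v, where M has columns b1, ..., b3.
Row-reducing the augmented matrix [M | v] gives c = (-2, 1, 3).
Check: -2b1 + b2 + 3b3 = <4, 5, 0>.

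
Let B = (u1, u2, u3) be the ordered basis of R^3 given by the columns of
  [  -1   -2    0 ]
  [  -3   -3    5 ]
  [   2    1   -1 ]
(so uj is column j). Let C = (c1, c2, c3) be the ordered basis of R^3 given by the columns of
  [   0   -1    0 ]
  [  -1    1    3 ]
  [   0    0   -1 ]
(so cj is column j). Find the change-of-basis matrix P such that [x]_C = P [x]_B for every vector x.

[[-2, 2, -2], [1, 2, 0], [-2, -1, 1]]

Take x = uj: its B-coordinates are the j-th standard unit vector, so P e_j — column j of P — equals [uj]_C.
u1 = -2c1 + c2 - 2c3, giving column 1 = <-2, 1, -2>; repeating for each j gives P = [[-2, 2, -2], [1, 2, 0], [-2, -1, 1]].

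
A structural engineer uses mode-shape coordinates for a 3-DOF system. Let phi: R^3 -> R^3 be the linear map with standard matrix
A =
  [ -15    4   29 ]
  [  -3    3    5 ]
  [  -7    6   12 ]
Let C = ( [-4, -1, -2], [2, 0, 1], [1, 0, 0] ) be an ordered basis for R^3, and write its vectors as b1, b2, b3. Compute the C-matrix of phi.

[[1, 1, 3], [0, 0, -1], [2, 3, -1]]

With P the matrix whose columns are b1, ..., b3, [phi]_C = P^(-1) A P.
Column by column: phi(b1) = A b1 = [-2, -1, -2]; its C-coordinates [1, 0, 2] give column 1.
Continuing for each basis vector yields [phi]_C = [[1, 1, 3], [0, 0, -1], [2, 3, -1]].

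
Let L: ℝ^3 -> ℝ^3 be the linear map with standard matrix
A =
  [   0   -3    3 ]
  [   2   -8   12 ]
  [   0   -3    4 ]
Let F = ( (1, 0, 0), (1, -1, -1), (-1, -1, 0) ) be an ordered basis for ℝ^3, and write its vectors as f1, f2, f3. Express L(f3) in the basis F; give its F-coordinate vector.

Column 3 of [L]_F is the F-coordinate vector of L(f3).
In standard coordinates L(f3) = A f3 = (3, 6, 3).
Converting to F: (3, 6, 3) = 3f1 - 3f2 - 3f3, so the coordinate vector is (3, -3, -3).

(3, -3, -3)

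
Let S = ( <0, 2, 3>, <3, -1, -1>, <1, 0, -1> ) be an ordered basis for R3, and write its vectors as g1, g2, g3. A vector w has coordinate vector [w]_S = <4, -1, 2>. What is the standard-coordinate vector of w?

<-1, 9, 11>

The coordinates say w = 4g1 - g2 + 2g3; adding the scaled basis vectors gives <-1, 9, 11>.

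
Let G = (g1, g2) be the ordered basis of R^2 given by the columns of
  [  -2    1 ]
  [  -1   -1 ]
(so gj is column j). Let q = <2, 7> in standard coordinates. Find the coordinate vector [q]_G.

Write q = c_1 g1 + c_2 g2 and solve for the c_i.
System: -2c_1 + c_2 = 2, -c_1 - c_2 = 7; solving gives c_1 = -3, c_2 = -4.
Check: -3g1 - 4g2 = <2, 7>.

<-3, -4>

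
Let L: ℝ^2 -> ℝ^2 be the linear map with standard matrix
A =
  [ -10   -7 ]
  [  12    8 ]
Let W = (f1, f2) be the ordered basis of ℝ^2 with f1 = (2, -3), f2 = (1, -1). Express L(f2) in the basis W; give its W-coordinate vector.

(-1, -1)

Compute L(f2) = A f2 = (-3, 4) in standard coordinates.
Then write this in W-coordinates: solve for y in y_1 f1 + y_2 f2 = (-3, 4).
This gives y = (-1, -1), which is column 2 of [L]_W.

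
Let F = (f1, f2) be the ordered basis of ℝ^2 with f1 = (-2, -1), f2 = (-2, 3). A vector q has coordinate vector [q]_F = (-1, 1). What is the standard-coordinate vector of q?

(0, 4)

q = M [q]_F, where M has columns f1, f2.
Carrying out the matrix-vector product, q = (0, 4).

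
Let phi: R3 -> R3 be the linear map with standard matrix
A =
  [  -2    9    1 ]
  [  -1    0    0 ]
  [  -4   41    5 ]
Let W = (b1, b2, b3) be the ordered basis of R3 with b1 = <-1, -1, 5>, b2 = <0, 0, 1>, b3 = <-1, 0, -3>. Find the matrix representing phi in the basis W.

[[-1, 0, -1], [2, 2, 0], [3, -1, 2]]

The j-th column of [phi]_W is [phi(bj)]_W.
phi(b1) = A b1 = <-2, 1, -12> = -b1 + 2b2 + 3b3, so column 1 is <-1, 2, 3>.
Repeating for b2, b3 and assembling the columns gives [[-1, 0, -1], [2, 2, 0], [3, -1, 2]].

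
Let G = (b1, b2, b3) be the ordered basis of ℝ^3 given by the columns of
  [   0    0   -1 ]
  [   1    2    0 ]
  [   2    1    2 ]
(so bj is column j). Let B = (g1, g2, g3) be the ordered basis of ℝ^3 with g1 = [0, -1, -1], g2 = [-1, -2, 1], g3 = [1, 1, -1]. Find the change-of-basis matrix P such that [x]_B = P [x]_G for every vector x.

Take x = bj: its G-coordinates are the j-th standard unit vector, so P e_j — column j of P — equals [bj]_B.
b1 = -2g1 + g2 + g3, giving column 1 = [-2, 1, 1]; repeating for each j gives P = [[-2, -1, -1], [1, -1, 0], [1, -1, -1]].

[[-2, -1, -1], [1, -1, 0], [1, -1, -1]]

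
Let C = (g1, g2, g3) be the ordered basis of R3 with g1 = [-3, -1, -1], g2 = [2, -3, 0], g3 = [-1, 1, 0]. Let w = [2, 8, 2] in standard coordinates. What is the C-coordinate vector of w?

[-2, -2, 0]

[w]_C is the unique c with M c = w, where M has columns g1, ..., g3.
Gaussian elimination on [M | w] yields c = (-2, -2, 0).
Check: -2g1 - 2g2 + 0·g3 = [2, 8, 2].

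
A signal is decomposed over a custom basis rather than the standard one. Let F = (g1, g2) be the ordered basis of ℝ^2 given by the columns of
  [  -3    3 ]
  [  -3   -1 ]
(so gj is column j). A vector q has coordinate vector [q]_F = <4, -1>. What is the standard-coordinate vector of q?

<-15, -11>

The coordinates say q = 4g1 - g2; adding the scaled basis vectors gives <-15, -11>.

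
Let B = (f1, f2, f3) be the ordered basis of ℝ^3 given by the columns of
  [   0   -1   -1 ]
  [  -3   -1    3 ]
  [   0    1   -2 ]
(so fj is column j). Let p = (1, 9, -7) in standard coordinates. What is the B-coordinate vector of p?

We seek scalars with c_1 f1 + ... + c_3 f3 = p; equivalently solve M c = p where the columns of M are f1, ..., f3.
Solving this 3x3 system gives c = (0, -3, 2).
Check: 0·f1 - 3f2 + 2f3 = (1, 9, -7).

(0, -3, 2)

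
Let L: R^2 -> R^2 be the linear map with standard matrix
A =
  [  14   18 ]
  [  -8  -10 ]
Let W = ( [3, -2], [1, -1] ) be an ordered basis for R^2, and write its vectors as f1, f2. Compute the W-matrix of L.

[[2, -2], [0, 2]]

Let P have columns f1, f2. Then [L]_W = P^(-1) A P.
Here det P = -1, so P^(-1) is integer; computing A P first and then P^(-1)(A P) gives [[2, -2], [0, 2]].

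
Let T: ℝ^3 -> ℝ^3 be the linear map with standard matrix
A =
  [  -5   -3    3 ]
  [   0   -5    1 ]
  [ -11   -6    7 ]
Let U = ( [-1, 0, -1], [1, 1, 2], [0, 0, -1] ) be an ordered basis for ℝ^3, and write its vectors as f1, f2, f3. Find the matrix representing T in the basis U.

[[-3, -1, 2], [-1, -3, -1], [-3, -2, 3]]

With P the matrix whose columns are f1, ..., f3, [T]_U = P^(-1) A P.
Column by column: T(f1) = A f1 = [2, -1, 4]; its U-coordinates [-3, -1, -3] give column 1.
Continuing for each basis vector yields [T]_U = [[-3, -1, 2], [-1, -3, -1], [-3, -2, 3]].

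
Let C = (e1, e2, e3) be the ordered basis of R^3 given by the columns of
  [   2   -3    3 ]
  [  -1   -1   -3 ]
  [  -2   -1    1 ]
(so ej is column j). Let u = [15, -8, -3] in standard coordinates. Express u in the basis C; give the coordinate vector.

[3, -1, 2]

[u]_C is the unique c with M c = u, where M has columns e1, ..., e3.
Row-reducing the augmented matrix [M | u] gives c = (3, -1, 2).
Check: 3e1 - e2 + 2e3 = [15, -8, -3].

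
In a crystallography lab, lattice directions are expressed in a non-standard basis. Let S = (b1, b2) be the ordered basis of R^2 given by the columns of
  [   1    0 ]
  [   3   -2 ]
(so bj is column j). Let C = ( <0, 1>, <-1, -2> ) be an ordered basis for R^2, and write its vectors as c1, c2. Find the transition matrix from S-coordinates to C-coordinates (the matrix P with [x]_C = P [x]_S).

Column j of P is [bj]_C, since P maps S-coordinates to C-coordinates.
Expressing b1 in C: b1 = c1 - c2, so column 1 of P is <1, -1>.
Doing the same for each bj gives P = [[1, -2], [-1, 0]].

[[1, -2], [-1, 0]]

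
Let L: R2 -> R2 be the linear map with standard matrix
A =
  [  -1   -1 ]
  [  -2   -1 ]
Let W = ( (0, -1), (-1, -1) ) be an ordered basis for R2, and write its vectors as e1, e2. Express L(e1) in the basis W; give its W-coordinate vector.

(0, -1)

Compute L(e1) = A e1 = (1, 1) in standard coordinates.
Then write this in W-coordinates: solve for y in y_1 e1 + y_2 e2 = (1, 1).
This gives y = (0, -1), which is column 1 of [L]_W.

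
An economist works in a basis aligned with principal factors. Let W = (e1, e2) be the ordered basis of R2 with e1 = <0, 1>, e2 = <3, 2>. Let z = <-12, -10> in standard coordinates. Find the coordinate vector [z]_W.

<-2, -4>

Write z = c_1 e1 + c_2 e2 and solve for the c_i.
System: 0c_1 + 3c_2 = -12, c_1 + 2c_2 = -10; solving gives c_1 = -2, c_2 = -4.
Check: -2e1 - 4e2 = <-12, -10>.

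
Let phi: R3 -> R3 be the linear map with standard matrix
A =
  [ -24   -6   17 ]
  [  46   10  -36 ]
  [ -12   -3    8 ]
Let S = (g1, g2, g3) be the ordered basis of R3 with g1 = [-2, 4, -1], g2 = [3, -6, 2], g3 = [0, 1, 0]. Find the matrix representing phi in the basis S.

Let P have columns g1, ..., g3. Then [phi]_S = P^(-1) A P.
Here det P = 1, so P^(-1) is integer; computing A P first and then P^(-1)(A P) gives [[-2, -2, 3], [1, -2, 0], [-2, 2, -2]].

[[-2, -2, 3], [1, -2, 0], [-2, 2, -2]]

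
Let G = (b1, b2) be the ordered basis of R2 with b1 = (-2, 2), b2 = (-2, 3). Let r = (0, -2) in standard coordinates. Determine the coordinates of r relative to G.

[r]_G is the unique c with M c = r, where M has columns b1, b2.
System: -2c_1 - 2c_2 = 0, 2c_1 + 3c_2 = -2; solving gives c_1 = 2, c_2 = -2.
Check: 2b1 - 2b2 = (0, -2).

(2, -2)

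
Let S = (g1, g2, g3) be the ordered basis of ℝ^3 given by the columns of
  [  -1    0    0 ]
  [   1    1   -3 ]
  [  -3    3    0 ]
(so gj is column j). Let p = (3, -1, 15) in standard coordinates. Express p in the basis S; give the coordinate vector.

(-3, 2, 0)

We seek scalars with c_1 g1 + ... + c_3 g3 = p; equivalently solve M c = p where the columns of M are g1, ..., g3.
Gaussian elimination on [M | p] yields c = (-3, 2, 0).
Check: -3g1 + 2g2 + 0·g3 = (3, -1, 15).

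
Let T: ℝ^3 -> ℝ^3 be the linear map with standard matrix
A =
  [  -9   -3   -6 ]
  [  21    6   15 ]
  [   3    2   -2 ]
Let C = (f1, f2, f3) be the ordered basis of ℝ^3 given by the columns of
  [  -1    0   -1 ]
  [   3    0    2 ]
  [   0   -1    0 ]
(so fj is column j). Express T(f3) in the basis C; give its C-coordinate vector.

Compute T(f3) = A f3 = <3, -9, 1> in standard coordinates.
Then write this in C-coordinates: solve for y in y_1 f1 + ... + y_3 f3 = <3, -9, 1>.
This gives y = <-3, -1, 0>, which is column 3 of [T]_C.

<-3, -1, 0>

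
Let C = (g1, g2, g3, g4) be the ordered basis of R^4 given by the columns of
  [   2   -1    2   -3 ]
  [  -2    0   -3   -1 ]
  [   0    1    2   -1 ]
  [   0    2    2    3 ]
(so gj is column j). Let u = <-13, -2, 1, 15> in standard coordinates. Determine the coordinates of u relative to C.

<-2, 2, 1, 3>

We seek scalars with c_1 g1 + ... + c_4 g4 = u; equivalently solve M c = u where the columns of M are g1, ..., g4.
Gaussian elimination on [M | u] yields c = (-2, 2, 1, 3).
Check: -2g1 + 2g2 + g3 + 3g4 = <-13, -2, 1, 15>.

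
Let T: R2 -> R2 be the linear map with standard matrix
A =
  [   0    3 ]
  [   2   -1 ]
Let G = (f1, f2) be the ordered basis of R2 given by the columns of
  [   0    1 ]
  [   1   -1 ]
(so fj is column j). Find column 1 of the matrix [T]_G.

[2, 3]

Compute T(f1) = A f1 = [3, -1] in standard coordinates.
Then write this in G-coordinates: solve for y in y_1 f1 + y_2 f2 = [3, -1].
This gives y = [2, 3], which is column 1 of [T]_G.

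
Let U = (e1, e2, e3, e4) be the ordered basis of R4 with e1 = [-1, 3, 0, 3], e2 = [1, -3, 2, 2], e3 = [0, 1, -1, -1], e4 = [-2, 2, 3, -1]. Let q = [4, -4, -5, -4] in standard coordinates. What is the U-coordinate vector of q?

[-1, 1, 4, -1]

Write q = c_1 e1 + ... + c_4 e4 and solve for the c_i.
Gaussian elimination on [M | q] yields c = (-1, 1, 4, -1).
Check: -e1 + e2 + 4e3 - e4 = [4, -4, -5, -4].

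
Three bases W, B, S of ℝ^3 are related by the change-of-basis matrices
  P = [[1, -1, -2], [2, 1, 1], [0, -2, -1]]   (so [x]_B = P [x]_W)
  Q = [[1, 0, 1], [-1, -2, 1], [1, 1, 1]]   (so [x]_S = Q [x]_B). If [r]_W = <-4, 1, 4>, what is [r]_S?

Composing the changes, [r]_S = Q P [r]_W.
Q P = [[1, -3, -3], [-5, -3, -1], [3, -2, -2]]; applying this to <-4, 1, 4> gives <-19, 13, -22>.

<-19, 13, -22>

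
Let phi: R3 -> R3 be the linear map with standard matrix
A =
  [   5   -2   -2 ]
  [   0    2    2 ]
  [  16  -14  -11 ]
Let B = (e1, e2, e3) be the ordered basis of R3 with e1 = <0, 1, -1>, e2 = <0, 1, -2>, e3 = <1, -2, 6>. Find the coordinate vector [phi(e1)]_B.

<-3, 3, 0>

Column 1 of [phi]_B is the B-coordinate vector of phi(e1).
In standard coordinates phi(e1) = A e1 = <0, 0, -3>.
Converting to B: <0, 0, -3> = -3e1 + 3e2 + 0·e3, so the coordinate vector is <-3, 3, 0>.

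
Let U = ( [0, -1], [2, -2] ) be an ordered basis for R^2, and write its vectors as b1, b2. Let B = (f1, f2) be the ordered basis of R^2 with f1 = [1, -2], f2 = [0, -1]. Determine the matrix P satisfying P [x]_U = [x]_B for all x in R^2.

[[0, 2], [1, -2]]

Let M have columns bj and N have columns fj. Then for every x, N [x]_B = x = M [x]_U, so P = N^(-1) M.
Since det N = -1, N^(-1) has integer entries; multiplying gives P = [[0, 2], [1, -2]].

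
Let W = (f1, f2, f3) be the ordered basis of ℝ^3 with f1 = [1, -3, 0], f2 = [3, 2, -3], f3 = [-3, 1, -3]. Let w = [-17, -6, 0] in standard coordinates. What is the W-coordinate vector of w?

[1, -3, 3]

We seek scalars with c_1 f1 + ... + c_3 f3 = w; equivalently solve M c = w where the columns of M are f1, ..., f3.
Solving this 3x3 system gives c = (1, -3, 3).
Check: f1 - 3f2 + 3f3 = [-17, -6, 0].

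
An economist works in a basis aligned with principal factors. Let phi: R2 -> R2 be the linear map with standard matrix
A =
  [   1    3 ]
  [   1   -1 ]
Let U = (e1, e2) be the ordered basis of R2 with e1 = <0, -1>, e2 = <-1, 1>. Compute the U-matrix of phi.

[[2, 0], [3, -2]]

Let P have columns e1, e2. Then [phi]_U = P^(-1) A P.
Here det P = -1, so P^(-1) is integer; computing A P first and then P^(-1)(A P) gives [[2, 0], [3, -2]].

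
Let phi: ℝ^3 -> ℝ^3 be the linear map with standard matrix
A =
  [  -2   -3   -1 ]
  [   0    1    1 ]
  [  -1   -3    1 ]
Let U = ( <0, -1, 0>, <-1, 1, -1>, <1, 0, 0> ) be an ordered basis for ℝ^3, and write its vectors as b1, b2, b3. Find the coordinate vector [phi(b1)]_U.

Compute phi(b1) = A b1 = <3, -1, 3> in standard coordinates.
Then write this in U-coordinates: solve for y in y_1 b1 + ... + y_3 b3 = <3, -1, 3>.
This gives y = <-2, -3, 0>, which is column 1 of [phi]_U.

<-2, -3, 0>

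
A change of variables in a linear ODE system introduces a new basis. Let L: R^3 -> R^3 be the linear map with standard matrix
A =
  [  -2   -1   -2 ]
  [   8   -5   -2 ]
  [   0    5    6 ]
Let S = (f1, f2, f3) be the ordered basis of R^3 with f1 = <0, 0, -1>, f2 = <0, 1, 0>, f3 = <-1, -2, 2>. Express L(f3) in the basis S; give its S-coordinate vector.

Column 3 of [L]_S is the S-coordinate vector of L(f3).
In standard coordinates L(f3) = A f3 = <0, -2, 2>.
Converting to S: <0, -2, 2> = -2f1 - 2f2 + 0·f3, so the coordinate vector is <-2, -2, 0>.

<-2, -2, 0>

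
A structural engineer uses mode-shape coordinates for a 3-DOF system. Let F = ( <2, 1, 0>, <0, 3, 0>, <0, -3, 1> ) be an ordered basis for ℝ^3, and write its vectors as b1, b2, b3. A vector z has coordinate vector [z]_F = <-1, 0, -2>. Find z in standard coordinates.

<-2, 5, -2>

By definition z = -b1 + 0·b2 - 2b3.
Summing componentwise gives <-2, 5, -2>.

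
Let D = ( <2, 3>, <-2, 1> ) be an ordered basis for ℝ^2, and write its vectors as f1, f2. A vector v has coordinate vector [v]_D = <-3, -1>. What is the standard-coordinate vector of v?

v = M [v]_D, where M has columns f1, f2.
Carrying out the matrix-vector product, v = <-4, -10>.

<-4, -10>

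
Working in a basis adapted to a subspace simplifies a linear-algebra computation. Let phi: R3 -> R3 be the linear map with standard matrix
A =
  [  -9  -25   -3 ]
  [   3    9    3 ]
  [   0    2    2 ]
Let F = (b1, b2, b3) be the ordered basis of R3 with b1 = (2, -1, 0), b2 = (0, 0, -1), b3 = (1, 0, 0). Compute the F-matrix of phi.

[[3, 3, -3], [2, 2, 0], [1, -3, -3]]

Let P have columns b1, ..., b3. Then [phi]_F = P^(-1) A P.
Here det P = 1, so P^(-1) is integer; computing A P first and then P^(-1)(A P) gives [[3, 3, -3], [2, 2, 0], [1, -3, -3]].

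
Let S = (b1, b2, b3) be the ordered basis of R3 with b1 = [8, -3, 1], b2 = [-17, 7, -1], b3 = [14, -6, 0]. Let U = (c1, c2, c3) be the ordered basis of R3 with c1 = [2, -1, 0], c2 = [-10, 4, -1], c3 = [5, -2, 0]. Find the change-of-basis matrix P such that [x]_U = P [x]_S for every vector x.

Column j of P is [bj]_U, since P maps S-coordinates to U-coordinates.
Expressing b1 in U: b1 = -c1 - c2 + 0·c3, so column 1 of P is [-1, -1, 0].
Doing the same for each bj gives P = [[-1, -1, 2], [-1, 1, 0], [0, -1, 2]].

[[-1, -1, 2], [-1, 1, 0], [0, -1, 2]]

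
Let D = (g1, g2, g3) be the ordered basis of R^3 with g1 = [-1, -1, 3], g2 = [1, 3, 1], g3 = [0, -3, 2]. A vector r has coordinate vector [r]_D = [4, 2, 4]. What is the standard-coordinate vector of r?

[-2, -10, 22]

By definition r = 4g1 + 2g2 + 4g3.
Summing componentwise gives [-2, -10, 22].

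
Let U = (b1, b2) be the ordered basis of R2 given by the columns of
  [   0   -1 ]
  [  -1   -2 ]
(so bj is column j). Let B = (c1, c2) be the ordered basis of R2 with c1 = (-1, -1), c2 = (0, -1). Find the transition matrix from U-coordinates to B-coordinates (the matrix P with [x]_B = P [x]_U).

Let M have columns bj and N have columns cj. Then for every x, N [x]_B = x = M [x]_U, so P = N^(-1) M.
Since det N = 1, N^(-1) has integer entries; multiplying gives P = [[0, 1], [1, 1]].

[[0, 1], [1, 1]]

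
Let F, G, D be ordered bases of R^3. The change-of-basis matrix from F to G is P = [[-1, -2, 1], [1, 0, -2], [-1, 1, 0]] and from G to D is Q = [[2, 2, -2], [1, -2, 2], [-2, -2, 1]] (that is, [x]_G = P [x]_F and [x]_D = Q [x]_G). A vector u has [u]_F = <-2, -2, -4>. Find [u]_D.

First [u]_G = P [u]_F = <2, 6, 0>.
Then [u]_D = Q [u]_G = <16, -10, -16>.

<16, -10, -16>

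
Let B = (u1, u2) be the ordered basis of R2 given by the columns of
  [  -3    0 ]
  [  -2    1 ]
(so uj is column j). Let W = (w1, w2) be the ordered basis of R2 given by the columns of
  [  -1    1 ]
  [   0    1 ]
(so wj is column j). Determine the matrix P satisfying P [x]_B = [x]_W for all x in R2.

[[1, 1], [-2, 1]]

Let M have columns uj and N have columns wj. Then for every x, N [x]_W = x = M [x]_B, so P = N^(-1) M.
Since det N = -1, N^(-1) has integer entries; multiplying gives P = [[1, 1], [-2, 1]].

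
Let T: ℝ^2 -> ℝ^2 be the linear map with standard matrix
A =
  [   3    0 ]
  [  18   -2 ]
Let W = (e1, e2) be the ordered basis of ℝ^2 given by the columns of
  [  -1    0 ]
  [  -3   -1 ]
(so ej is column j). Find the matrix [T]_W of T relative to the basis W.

The j-th column of [T]_W is [T(ej)]_W.
T(e1) = A e1 = <-3, -12> = 3e1 + 3e2, so column 1 is <3, 3>.
Repeating for e2 and assembling the columns gives [[3, 0], [3, -2]].

[[3, 0], [3, -2]]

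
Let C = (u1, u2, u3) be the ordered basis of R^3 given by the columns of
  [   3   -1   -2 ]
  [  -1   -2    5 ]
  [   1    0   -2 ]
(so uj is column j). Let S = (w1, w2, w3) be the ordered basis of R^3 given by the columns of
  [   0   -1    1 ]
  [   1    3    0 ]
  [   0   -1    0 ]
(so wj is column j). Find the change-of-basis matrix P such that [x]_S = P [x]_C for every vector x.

Let M have columns uj and N have columns wj. Then for every x, N [x]_S = x = M [x]_C, so P = N^(-1) M.
Since det N = -1, N^(-1) has integer entries; multiplying gives P = [[2, -2, -1], [-1, 0, 2], [2, -1, 0]].

[[2, -2, -1], [-1, 0, 2], [2, -1, 0]]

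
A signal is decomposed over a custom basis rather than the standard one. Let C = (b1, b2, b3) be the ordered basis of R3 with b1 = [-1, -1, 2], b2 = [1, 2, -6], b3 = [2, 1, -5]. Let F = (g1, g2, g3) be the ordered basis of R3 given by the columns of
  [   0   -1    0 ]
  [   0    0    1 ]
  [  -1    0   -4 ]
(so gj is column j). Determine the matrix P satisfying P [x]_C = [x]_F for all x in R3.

Column j of P is [bj]_F, since P maps C-coordinates to F-coordinates.
Expressing b1 in F: b1 = 2g1 + g2 - g3, so column 1 of P is [2, 1, -1].
Doing the same for each bj gives P = [[2, -2, 1], [1, -1, -2], [-1, 2, 1]].

[[2, -2, 1], [1, -1, -2], [-1, 2, 1]]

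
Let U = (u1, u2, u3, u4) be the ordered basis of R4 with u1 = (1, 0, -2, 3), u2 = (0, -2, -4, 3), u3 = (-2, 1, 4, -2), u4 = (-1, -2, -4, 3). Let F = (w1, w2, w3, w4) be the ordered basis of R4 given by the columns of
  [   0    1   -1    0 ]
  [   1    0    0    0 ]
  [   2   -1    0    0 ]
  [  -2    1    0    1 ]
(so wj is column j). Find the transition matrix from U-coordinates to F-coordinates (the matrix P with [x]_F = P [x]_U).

[[0, -2, 1, -2], [2, 0, -2, 0], [1, 0, 0, 1], [1, -1, 2, -1]]

Column j of P is [uj]_F, since P maps U-coordinates to F-coordinates.
Expressing u1 in F: u1 = 0·w1 + 2w2 + w3 + w4, so column 1 of P is (0, 2, 1, 1).
Doing the same for each uj gives P = [[0, -2, 1, -2], [2, 0, -2, 0], [1, 0, 0, 1], [1, -1, 2, -1]].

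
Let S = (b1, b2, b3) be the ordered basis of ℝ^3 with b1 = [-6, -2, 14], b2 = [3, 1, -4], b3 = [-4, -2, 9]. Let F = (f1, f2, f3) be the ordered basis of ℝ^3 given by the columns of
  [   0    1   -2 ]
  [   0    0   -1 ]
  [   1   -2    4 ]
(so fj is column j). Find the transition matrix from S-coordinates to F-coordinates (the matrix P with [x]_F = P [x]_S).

Take x = bj: its S-coordinates are the j-th standard unit vector, so P e_j — column j of P — equals [bj]_F.
b1 = 2f1 - 2f2 + 2f3, giving column 1 = [2, -2, 2]; repeating for each j gives P = [[2, 2, 1], [-2, 1, 0], [2, -1, 2]].

[[2, 2, 1], [-2, 1, 0], [2, -1, 2]]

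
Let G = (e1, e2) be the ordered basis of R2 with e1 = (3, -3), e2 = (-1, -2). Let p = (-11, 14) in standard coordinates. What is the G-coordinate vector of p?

Write p = c_1 e1 + c_2 e2 and solve for the c_i.
System: 3c_1 - c_2 = -11, -3c_1 - 2c_2 = 14; solving gives c_1 = -4, c_2 = -1.
Check: -4e1 - e2 = (-11, 14).

(-4, -1)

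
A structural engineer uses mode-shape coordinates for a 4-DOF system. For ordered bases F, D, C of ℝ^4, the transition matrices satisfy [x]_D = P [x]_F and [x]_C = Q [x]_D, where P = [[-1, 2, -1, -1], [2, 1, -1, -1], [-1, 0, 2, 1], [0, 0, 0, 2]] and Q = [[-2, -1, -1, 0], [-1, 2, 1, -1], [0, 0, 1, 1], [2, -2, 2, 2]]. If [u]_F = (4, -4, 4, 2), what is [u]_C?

First [u]_D = P [u]_F = (-18, -2, 6, 4).
Then [u]_C = Q [u]_D = (32, 16, 10, -12).

(32, 16, 10, -12)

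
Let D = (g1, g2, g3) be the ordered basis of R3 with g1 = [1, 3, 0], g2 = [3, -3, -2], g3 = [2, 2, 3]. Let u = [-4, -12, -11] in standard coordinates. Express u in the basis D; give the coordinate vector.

[u]_D is the unique c with M c = u, where M has columns g1, ..., g3.
Gaussian elimination on [M | u] yields c = (-1, 1, -3).
Check: -g1 + g2 - 3g3 = [-4, -12, -11].

[-1, 1, -3]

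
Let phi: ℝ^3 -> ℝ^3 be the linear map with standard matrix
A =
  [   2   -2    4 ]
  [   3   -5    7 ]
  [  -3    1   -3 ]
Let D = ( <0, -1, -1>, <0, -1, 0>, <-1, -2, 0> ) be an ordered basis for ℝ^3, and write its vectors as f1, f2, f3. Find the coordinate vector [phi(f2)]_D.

Compute phi(f2) = A f2 = <2, 5, -1> in standard coordinates.
Then write this in D-coordinates: solve for y in y_1 f1 + ... + y_3 f3 = <2, 5, -1>.
This gives y = <1, -2, -2>, which is column 2 of [phi]_D.

<1, -2, -2>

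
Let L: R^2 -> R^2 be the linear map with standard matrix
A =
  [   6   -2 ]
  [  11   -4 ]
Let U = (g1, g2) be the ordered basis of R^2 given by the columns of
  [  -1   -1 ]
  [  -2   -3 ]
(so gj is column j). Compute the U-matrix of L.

[[3, 1], [-1, -1]]

Let P have columns g1, g2. Then [L]_U = P^(-1) A P.
Here det P = 1, so P^(-1) is integer; computing A P first and then P^(-1)(A P) gives [[3, 1], [-1, -1]].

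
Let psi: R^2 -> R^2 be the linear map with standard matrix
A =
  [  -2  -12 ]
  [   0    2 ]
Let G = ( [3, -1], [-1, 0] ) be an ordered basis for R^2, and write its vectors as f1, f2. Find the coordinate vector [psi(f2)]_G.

Compute psi(f2) = A f2 = [2, 0] in standard coordinates.
Then write this in G-coordinates: solve for y in y_1 f1 + y_2 f2 = [2, 0].
This gives y = [0, -2], which is column 2 of [psi]_G.

[0, -2]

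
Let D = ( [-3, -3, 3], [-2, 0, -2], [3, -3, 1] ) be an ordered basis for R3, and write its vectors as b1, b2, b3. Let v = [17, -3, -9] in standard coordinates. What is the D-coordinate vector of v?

We seek scalars with c_1 b1 + ... + c_3 b3 = v; equivalently solve M c = v where the columns of M are b1, ..., b3.
Gaussian elimination on [M | v] yields c = (-3, 2, 4).
Check: -3b1 + 2b2 + 4b3 = [17, -3, -9].

[-3, 2, 4]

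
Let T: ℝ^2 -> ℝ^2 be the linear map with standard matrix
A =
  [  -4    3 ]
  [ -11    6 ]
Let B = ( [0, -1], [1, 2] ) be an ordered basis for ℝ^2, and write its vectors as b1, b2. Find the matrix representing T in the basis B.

The j-th column of [T]_B is [T(bj)]_B.
T(b1) = A b1 = [-3, -6] = 0·b1 - 3b2, so column 1 is [0, -3].
Repeating for b2 and assembling the columns gives [[0, 3], [-3, 2]].

[[0, 3], [-3, 2]]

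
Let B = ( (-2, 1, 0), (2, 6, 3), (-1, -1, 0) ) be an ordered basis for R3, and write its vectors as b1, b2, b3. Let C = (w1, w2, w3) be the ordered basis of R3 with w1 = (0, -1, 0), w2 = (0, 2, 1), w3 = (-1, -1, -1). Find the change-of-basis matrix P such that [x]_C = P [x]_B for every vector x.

[[1, -2, 2], [2, 1, 1], [2, -2, 1]]

Take x = bj: its B-coordinates are the j-th standard unit vector, so P e_j — column j of P — equals [bj]_C.
b1 = w1 + 2w2 + 2w3, giving column 1 = (1, 2, 2); repeating for each j gives P = [[1, -2, 2], [2, 1, 1], [2, -2, 1]].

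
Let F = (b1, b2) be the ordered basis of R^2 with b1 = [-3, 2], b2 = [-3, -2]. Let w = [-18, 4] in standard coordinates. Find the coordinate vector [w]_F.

[4, 2]

[w]_F is the unique c with M c = w, where M has columns b1, b2.
System: -3c_1 - 3c_2 = -18, 2c_1 - 2c_2 = 4; solving gives c_1 = 4, c_2 = 2.
Check: 4b1 + 2b2 = [-18, 4].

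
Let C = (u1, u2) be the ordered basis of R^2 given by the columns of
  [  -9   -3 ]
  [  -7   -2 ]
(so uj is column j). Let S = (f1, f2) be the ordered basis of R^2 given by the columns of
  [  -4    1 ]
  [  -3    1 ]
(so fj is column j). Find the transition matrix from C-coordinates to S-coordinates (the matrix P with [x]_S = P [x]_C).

[[2, 1], [-1, 1]]

Let M have columns uj and N have columns fj. Then for every x, N [x]_S = x = M [x]_C, so P = N^(-1) M.
Since det N = -1, N^(-1) has integer entries; multiplying gives P = [[2, 1], [-1, 1]].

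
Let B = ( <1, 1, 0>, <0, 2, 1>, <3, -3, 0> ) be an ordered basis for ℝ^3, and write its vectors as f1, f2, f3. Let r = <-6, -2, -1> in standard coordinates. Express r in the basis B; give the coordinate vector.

We seek scalars with c_1 f1 + ... + c_3 f3 = r; equivalently solve M c = r where the columns of M are f1, ..., f3.
Gaussian elimination on [M | r] yields c = (-3, -1, -1).
Check: -3f1 - f2 - f3 = <-6, -2, -1>.

<-3, -1, -1>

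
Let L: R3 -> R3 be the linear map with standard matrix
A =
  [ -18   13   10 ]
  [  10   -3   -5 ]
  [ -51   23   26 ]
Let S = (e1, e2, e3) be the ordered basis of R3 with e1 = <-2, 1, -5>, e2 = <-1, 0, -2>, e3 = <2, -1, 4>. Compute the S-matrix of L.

With P the matrix whose columns are e1, ..., e3, [L]_S = P^(-1) A P.
Column by column: L(e1) = A e1 = <-1, 2, -5>; its S-coordinates <3, -3, 1> give column 1.
Continuing for each basis vector yields [L]_S = [[3, -3, 3], [-3, 2, 3], [1, -3, 0]].

[[3, -3, 3], [-3, 2, 3], [1, -3, 0]]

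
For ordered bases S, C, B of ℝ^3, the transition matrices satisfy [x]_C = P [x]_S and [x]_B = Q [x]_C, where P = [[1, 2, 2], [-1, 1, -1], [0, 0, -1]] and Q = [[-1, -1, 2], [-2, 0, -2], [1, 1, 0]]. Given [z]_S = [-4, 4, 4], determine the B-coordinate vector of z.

[-24, -16, 16]

Composing the changes, [z]_B = Q P [z]_S.
Q P = [[0, -3, -3], [-2, -4, -2], [0, 3, 1]]; applying this to [-4, 4, 4] gives [-24, -16, 16].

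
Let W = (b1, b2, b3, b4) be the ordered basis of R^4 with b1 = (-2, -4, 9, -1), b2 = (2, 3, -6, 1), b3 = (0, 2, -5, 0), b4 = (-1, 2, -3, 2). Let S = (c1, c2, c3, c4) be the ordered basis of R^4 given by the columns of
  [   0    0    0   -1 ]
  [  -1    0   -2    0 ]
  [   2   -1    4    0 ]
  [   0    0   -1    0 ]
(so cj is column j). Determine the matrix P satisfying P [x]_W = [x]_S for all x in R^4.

[[2, -1, -2, 2], [-1, 0, 1, -1], [1, -1, 0, -2], [2, -2, 0, 1]]

Take x = bj: its W-coordinates are the j-th standard unit vector, so P e_j — column j of P — equals [bj]_S.
b1 = 2c1 - c2 + c3 + 2c4, giving column 1 = (2, -1, 1, 2); repeating for each j gives P = [[2, -1, -2, 2], [-1, 0, 1, -1], [1, -1, 0, -2], [2, -2, 0, 1]].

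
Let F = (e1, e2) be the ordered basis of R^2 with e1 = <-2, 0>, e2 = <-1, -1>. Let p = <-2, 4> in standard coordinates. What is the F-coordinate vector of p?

[p]_F is the unique c with M c = p, where M has columns e1, e2.
System: -2c_1 - c_2 = -2, 0c_1 - c_2 = 4; solving gives c_1 = 3, c_2 = -4.
Check: 3e1 - 4e2 = <-2, 4>.

<3, -4>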